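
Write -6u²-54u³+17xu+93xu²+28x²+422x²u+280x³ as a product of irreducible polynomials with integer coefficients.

Group: 10x(28x²+17xu-6u²) + (9u+1)(28x²+17xu-6u²); both groups contain (28x²+17xu-6u²), so (10x+9u+1) is a factor with cofactor 28x²+17xu-6u².
The cofactor groups again: 28x²+17xu-6u² = 7x(4x-u) + 6u(4x-u); both groups contain (4x-u), giving (7x+6u)(4x-u).

(4x-u)(7x+6u)(10x+9u+1)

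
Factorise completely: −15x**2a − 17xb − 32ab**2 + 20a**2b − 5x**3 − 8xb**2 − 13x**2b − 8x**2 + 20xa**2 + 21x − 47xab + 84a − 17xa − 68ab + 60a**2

Group: x(−5x**2 + 5xa − 13xb − 8x + 5ab + 15a − 8b**2 − 17b + 21) + 4a(−5x**2 + 5xa − 13xb − 8x + 5ab + 15a − 8b**2 − 17b + 21); both groups contain (−5x**2 + 5xa − 13xb − 8x + 5ab + 15a − 8b**2 − 17b + 21), so (x + 4a) is a factor with cofactor −5x**2 + 5xa − 13xb − 8x + 5ab + 15a − 8b**2 − 17b + 21.
The cofactor groups again: −5x**2 + 5xa − 13xb − 8x + 5ab + 15a − 8b**2 − 17b + 21 = −x(5x − 5a + 8b − 7) + (−b − 3)(5x − 5a + 8b − 7); both groups contain (5x − 5a + 8b − 7), giving −(x + b + 3)(5x − 5a + 8b − 7).

−(5x − 5a + 8b − 7)(x + 4a)(x + b + 3)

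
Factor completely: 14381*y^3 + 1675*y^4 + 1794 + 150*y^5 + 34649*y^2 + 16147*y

Trying the rational-root candidates, y = −13/5 is a root, so (5*y + 13) divides it; the quotient is 30*y^4 + 257*y^3 + 2208*y^2 + 1189*y + 138.
Continuing, y = −1/6 is a root, so (6*y + 1) divides it; the quotient is 5*y^3 + 42*y^2 + 361*y + 138.
Next, y = −2/5 is a root, giving the factor (5*y + 2) and quotient y^2 + 8*y + 69.
The quadratic y^2 + 8*y + 69 has discriminant −212 < 0 and is irreducible over ℤ.

(5*y + 13)*(5*y + 2)*(6*y + 1)*(y^2 + 8*y + 69)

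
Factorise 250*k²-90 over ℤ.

Pull out the common factor 10; 25*k²-9 is a difference of squares.

10*(5*k+3)*(5*k-3)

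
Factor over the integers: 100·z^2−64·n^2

4·(5·z−4·n)·(5·z+4·n)

Factor out 4, leaving 25·z^2−16·n^2, which is a difference of two squares.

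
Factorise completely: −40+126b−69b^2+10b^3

By the rational root theorem, b = 5/2 is a root, so (2b−5) is a factor; dividing leaves 5b^2−22b+8.
The remaining quadratic factors as (b−4)(5b−2).

(2b−5)(5b−2)(b−4)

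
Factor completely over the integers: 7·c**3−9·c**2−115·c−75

Trying the rational-root candidates, c = 5 is a root, so (c−5) is a factor; dividing leaves 7·c**2+26·c+15.
The remaining quadratic factors as (c+3)(7·c+5).

(7·c+5)·(c+3)·(c−5)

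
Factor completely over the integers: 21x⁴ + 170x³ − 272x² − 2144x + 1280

(3x − 10)(7x − 4)(x + 4)(x + 8)

Among the possible rational roots, x = 4/7 is a root, so (7x − 4) divides it; the quotient is 3x³ + 26x² − 24x − 320.
Continuing, x = −8 is a root, so (x + 8) is a factor; dividing leaves 3x² + 2x − 40.
The remaining quadratic factors as (x + 4)(3x − 10).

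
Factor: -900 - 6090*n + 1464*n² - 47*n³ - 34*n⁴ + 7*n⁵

Among the possible rational roots, n = -6 is a root, so (n + 6) is a factor; dividing leaves 7*n⁴ - 76*n³ + 409*n² - 990*n - 150.
Continuing, n = -1/7 is a root, giving the factor (7*n + 1) and quotient n³ - 11*n² + 60*n - 150.
Continuing, n = 5 is a root, so (n - 5) divides it; the quotient is n² - 6*n + 30.
The quadratic n² - 6*n + 30 has discriminant -84 < 0 and is irreducible over ℤ.

(7*n + 1)*(n + 6)*(n - 5)*(n² - 6*n + 30)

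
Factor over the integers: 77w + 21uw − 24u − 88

(3u + 11)(7w − 8)

Group as (21uw − 24u) + (77w − 88) = 3u(7w − 8) + 11(7w − 8).
Both groups share the factor (7w − 8).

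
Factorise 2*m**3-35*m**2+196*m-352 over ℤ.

(2*m-11)*(m-4)*(m-8)

Among the possible rational roots, m = 11/2 is a root, giving the factor (2*m-11) and quotient m**2-12*m+32.
The remaining quadratic factors as (m-4)(m-8).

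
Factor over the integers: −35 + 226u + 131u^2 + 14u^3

Among the possible rational roots, u = 1/7 is a root, giving the factor (7u − 1) and quotient 2u^2 + 19u + 35.
The remaining quadratic factors as (2u + 5)(u + 7).

(2u + 5)(7u − 1)(u + 7)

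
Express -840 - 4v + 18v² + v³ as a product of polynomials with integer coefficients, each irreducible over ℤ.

(v + 10)(v + 14)(v - 6)

By the rational root theorem, v = -14 is a root, giving the factor (v + 14) and quotient v² + 4v - 60.
The remaining quadratic factors as (v - 6)(v + 10).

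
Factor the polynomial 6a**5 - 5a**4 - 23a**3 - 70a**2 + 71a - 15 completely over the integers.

Testing divisors of the constant over divisors of the leading coefficient, a = 1/3 is a root, so (3a - 1) divides it; the quotient is 2a**4 - a**3 - 8a**2 - 26a + 15.
Next, a = 1/2 is a root, so (2a - 1) is a factor; dividing leaves a**3 - 4a - 15.
Continuing, a = 3 is a root, so (a - 3) divides it; the quotient is a**2 + 3a + 5.
The quadratic a**2 + 3a + 5 has discriminant -11 < 0 and is irreducible over ℤ.

(2a - 1)(3a - 1)(a - 3)(a**2 + 3a + 5)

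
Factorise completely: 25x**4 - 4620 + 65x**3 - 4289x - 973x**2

(5x + 11)(5x + 12)(x + 5)(x - 7)

Trying the rational-root candidates, x = -5 is a root, giving the factor (x + 5) and quotient 25x**3 - 60x**2 - 673x - 924.
Continuing, x = -12/5 is a root, giving the factor (5x + 12) and quotient 5x**2 - 24x - 77.
The remaining quadratic factors as (x - 7)(5x + 11).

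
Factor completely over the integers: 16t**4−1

(2t+1)(2t−1)(4t**2+1)

Write as (4t**2)² − (1)², then factor 4t**2−1 once more.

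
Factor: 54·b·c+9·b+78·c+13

Group as (54·b·c+9·b) + (78·c+13) = 9·b·(6·c+1) + 13·(6·c+1).
Both groups share the factor (6·c+1).

(6·c+1)·(9·b+13)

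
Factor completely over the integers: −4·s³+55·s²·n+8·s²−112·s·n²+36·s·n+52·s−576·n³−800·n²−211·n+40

Group: s·(−4·s²+23·s·n−12·s+72·n²+55·n−8) + (−8·n−5)·(−4·s²+23·s·n−12·s+72·n²+55·n−8); both groups contain (−4·s²+23·s·n−12·s+72·n²+55·n−8), so (s−8·n−5) is a factor with cofactor −4·s²+23·s·n−12·s+72·n²+55·n−8.
The cofactor groups again: −4·s²+23·s·n−12·s+72·n²+55·n−8 = −s·(4·s+9·n+8) + (8·n−1)·(4·s+9·n+8); both groups contain (4·s+9·n+8), giving −(s−8·n+1)·(4·s+9·n+8).

−(s−8·n+1)·(s−8·n−5)·(4·s+9·n+8)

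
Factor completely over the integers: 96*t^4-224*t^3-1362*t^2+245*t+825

Testing divisors of the constant over divisors of the leading coefficient, t = 5/6 is a root, so (6*t-5) is a factor; dividing leaves 16*t^3-24*t^2-247*t-165.
Then t = 5 is a root, so (t-5) is a factor; dividing leaves 16*t^2+56*t+33.
The remaining quadratic factors as (4*t+11)(4*t+3).

(4*t+11)*(4*t+3)*(6*t-5)*(t-5)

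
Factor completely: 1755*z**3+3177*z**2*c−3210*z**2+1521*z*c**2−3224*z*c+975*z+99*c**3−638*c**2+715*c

(15*z+11*c)*(9*z+9*c−13)*(13*z+c−5)

Group: 13*z*(135*z**2+234*z*c−195*z+99*c**2−143*c) + (c−5)*(135*z**2+234*z*c−195*z+99*c**2−143*c); both groups contain (135*z**2+234*z*c−195*z+99*c**2−143*c), so (13*z+c−5) is a factor with cofactor 135*z**2+234*z*c−195*z+99*c**2−143*c.
The cofactor groups again: 135*z**2+234*z*c−195*z+99*c**2−143*c = 9*z*(15*z+11*c) + (9*c−13)*(15*z+11*c); both groups contain (15*z+11*c), giving (9*z+9*c−13)*(15*z+11*c).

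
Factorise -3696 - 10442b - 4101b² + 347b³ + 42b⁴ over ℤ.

Testing divisors of the constant over divisors of the leading coefficient, b = 8 is a root, so (b - 8) is a factor; dividing leaves 42b³ + 683b² + 1363b + 462.
Then b = -11/6 is a root, so (6b + 11) is a factor; dividing leaves 7b² + 101b + 42.
The remaining quadratic factors as (b + 14)(7b + 3).

(6b + 11)(7b + 3)(b + 14)(b - 8)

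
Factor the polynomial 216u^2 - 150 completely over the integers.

Factor out 6, leaving 36u^2 - 25, which is a difference of two squares.

6(6u + 5)(6u - 5)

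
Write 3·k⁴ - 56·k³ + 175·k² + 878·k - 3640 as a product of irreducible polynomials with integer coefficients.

Trying the rational-root candidates, k = 5 is a root, so (k - 5) divides it; the quotient is 3·k³ - 41·k² - 30·k + 728.
Next, k = -4 is a root, so (k + 4) divides it; the quotient is 3·k² - 53·k + 182.
The remaining quadratic factors as (k - 13)(3·k - 14).

(3·k - 14)·(k + 4)·(k - 13)·(k - 5)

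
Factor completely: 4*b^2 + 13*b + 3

Need a pair with product 4·3 = 12 and sum 13: that's 12 and 1.
Split the middle term: 4*b^2 + 12*b + b + 3 = 4*b*(b + 3) + (b + 3).

(4*b + 1)*(b + 3)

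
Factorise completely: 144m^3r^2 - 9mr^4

Factor out 9mr^2, leaving 16m^2 - r^2, which is a difference of two squares.

9mr^2(4m + r)(4m - r)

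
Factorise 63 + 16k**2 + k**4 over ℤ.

(k**2 + 7)(k**2 + 9)

Substitute u = k**2 to get a quadratic in u, then factor.
k**2 + 9 is irreducible over ℤ (sum of squares).
k**2 + 7 is irreducible over ℤ (always positive, so no real roots).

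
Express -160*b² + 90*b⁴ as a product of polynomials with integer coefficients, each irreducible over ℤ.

10*b²*(3*b + 4)*(3*b - 4)

Every term has a factor of 10*b². Then 9*b² - 16 = (3*b)² − (4)².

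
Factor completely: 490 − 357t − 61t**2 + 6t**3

(6t − 7)(t + 5)(t − 14)

By the rational root theorem, t = 14 is a root, so (t − 14) divides it; the quotient is 6t**2 + 23t − 35.
The remaining quadratic factors as (6t − 7)(t + 5).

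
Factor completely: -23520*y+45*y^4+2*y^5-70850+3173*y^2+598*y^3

Trying the rational-root candidates, y = -13 is a root, so (y+13) divides it; the quotient is 2*y^4+19*y^3+351*y^2-1390*y-5450.
Continuing, y = 5 is a root, giving the factor (y-5) and quotient 2*y^3+29*y^2+496*y+1090.
Then y = -5/2 is a root, so (2*y+5) divides it; the quotient is y^2+12*y+218.
The quadratic y^2+12*y+218 has discriminant -728 < 0 and is irreducible over ℤ.

(2*y+5)*(y+13)*(y-5)*(y^2+12*y+218)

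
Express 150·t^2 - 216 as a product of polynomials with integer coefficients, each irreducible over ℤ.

6·(5·t + 6)·(5·t - 6)

Pull out the common factor 6; 25·t^2 - 36 is a difference of squares.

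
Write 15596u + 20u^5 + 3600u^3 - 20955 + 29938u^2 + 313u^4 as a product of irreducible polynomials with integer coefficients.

By the rational root theorem, u = -11 is a root, so (u + 11) divides it; the quotient is 20u^4 + 93u^3 + 2577u^2 + 1591u - 1905.
Continuing, u = 3/5 is a root, giving the factor (5u - 3) and quotient 4u^3 + 21u^2 + 528u + 635.
Then u = -5/4 is a root, so (4u + 5) divides it; the quotient is u^2 + 4u + 127.
The quadratic u^2 + 4u + 127 has discriminant -492 < 0 and is irreducible over ℤ.

(4u + 5)(5u - 3)(u + 11)(u^2 + 4u + 127)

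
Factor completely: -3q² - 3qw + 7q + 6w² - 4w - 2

-(3q - 3w - 1)(q + 2w - 2)

Group: -3q(q + 2w - 2) + (3w + 1)(q + 2w - 2); both groups contain (q + 2w - 2).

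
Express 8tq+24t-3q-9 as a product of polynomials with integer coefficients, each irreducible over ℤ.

(8t-3)(q+3)

Group as (8tq+24t) + (-3q-9) = 8t(q+3) - 3(q+3).
Both groups share the factor (q+3).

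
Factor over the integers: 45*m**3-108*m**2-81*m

Pull out the common factor 9*m, then factor the remaining trinomial.

9*m*(5*m+3)*(m-3)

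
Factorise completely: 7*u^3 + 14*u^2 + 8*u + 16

(u + 2)*(7*u^2 + 8)

Group as (7*u^3 + 8*u) + (14*u^2 + 16) = u*(7*u^2 + 8) + 2*(7*u^2 + 8).
Both groups share the factor (7*u^2 + 8).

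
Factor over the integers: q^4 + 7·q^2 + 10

(q^2 + 2)·(q^2 + 5)

Substitute u = q^2 to get a quadratic in u, then factor.
q^2 + 2 is irreducible over ℤ (always positive, so no real roots).
q^2 + 5 is irreducible over ℤ (always positive, so no real roots).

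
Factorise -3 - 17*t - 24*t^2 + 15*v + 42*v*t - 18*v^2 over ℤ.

Group: -3*v*(6*v - 8*t - 3) + (3*t + 1)*(6*v - 8*t - 3); both groups contain (6*v - 8*t - 3).

-(3*v - 3*t - 1)*(6*v - 8*t - 3)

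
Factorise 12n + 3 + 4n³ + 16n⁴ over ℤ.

(4n + 1)(4n³ + 3)

Group as (16n⁴ + 12n) + (4n³ + 3) = 4n(4n³ + 3) + (4n³ + 3).
Both groups share the factor (4n³ + 3).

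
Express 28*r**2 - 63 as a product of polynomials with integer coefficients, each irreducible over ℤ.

Every term has a factor of 7. Then 4*r**2 - 9 = (2*r)² − (3)².

7*(2*r + 3)*(2*r - 3)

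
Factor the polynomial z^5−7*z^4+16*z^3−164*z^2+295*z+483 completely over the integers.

(z+1)*(z−3)*(z−7)*(z^2+2*z+23)

Testing divisors of the constant over divisors of the leading coefficient, z = 7 is a root, so (z−7) divides it; the quotient is z^4+16*z^2−52*z−69.
Next, z = −1 is a root, so (z+1) is a factor; dividing leaves z^3−z^2+17*z−69.
Continuing, z = 3 is a root, giving the factor (z−3) and quotient z^2+2*z+23.
The quadratic z^2+2*z+23 has discriminant −88 < 0 and is irreducible over ℤ.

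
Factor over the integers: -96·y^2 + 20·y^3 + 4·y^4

Pull out the common factor 4·y^2, then factor the remaining trinomial.

4·y^2·(y + 8)·(y - 3)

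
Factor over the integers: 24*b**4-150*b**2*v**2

Pull out the common factor 6*b**2; 4*b**2-25*v**2 is a difference of squares.

6*b**2*(2*b+5*v)*(2*b-5*v)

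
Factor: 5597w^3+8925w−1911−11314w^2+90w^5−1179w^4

Trying the rational-root candidates, w = 7/6 is a root, so (6w−7) divides it; the quotient is 15w^4−179w^3+724w^2−1041w+273.
Next, w = 1/3 is a root, so (3w−1) divides it; the quotient is 5w^3−58w^2+222w−273.
Then w = 13/5 is a root, giving the factor (5w−13) and quotient w^2−9w+21.
The quadratic w^2−9w+21 has discriminant −3 < 0 and is irreducible over ℤ.

(3w−1)(5w−13)(6w−7)(w^2−9w+21)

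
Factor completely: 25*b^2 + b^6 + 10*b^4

Every term has a factor of b^2; factoring it out leaves b^4 + 10*b^2 + 25.
Recognize a perfect-square trinomial with the parts 5 and b^2.

b^2*(b^2 + 5)^2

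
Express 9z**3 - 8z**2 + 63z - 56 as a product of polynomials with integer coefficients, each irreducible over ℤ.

Group as (9z**3 + 63z) + (-8z**2 - 56) = 9z(z**2 + 7) - 8(z**2 + 7).
Both groups share the factor (z**2 + 7).

(9z - 8)(z**2 + 7)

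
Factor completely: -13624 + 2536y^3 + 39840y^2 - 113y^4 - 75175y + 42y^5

(6y + 1)(7y - 13)(y + 8)(y^2 - 9y + 131)

Testing divisors of the constant over divisors of the leading coefficient, y = -8 is a root, so (y + 8) divides it; the quotient is 42y^4 - 449y^3 + 6128y^2 - 9184y - 1703.
Then y = 13/7 is a root, so (7y - 13) is a factor; dividing leaves 6y^3 - 53y^2 + 777y + 131.
Then y = -1/6 is a root, giving the factor (6y + 1) and quotient y^2 - 9y + 131.
The quadratic y^2 - 9y + 131 has discriminant -443 < 0 and is irreducible over ℤ.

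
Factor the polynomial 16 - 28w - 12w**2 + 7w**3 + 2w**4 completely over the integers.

(2w - 1)(w + 2)(w + 4)(w - 2)

By the rational root theorem, w = -4 is a root, giving the factor (w + 4) and quotient 2w**3 - w**2 - 8w + 4.
Then w = 2 is a root, so (w - 2) divides it; the quotient is 2w**2 + 3w - 2.
The remaining quadratic factors as (2w - 1)(w + 2).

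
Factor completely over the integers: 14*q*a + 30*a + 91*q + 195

(2*a + 13)*(7*q + 15)

Group as (14*q*a + 91*q) + (30*a + 195) = 7*q*(2*a + 13) + 15*(2*a + 13).
Both groups share the factor (2*a + 13).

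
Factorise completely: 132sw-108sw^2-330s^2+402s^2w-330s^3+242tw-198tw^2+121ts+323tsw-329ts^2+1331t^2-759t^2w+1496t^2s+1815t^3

Group: 11t(165t^2+211ts-99tw+121t+66s^2-54sw+66s) + (-5s+2w)(165t^2+211ts-99tw+121t+66s^2-54sw+66s); both groups contain (165t^2+211ts-99tw+121t+66s^2-54sw+66s), so (11t-5s+2w) is a factor with cofactor 165t^2+211ts-99tw+121t+66s^2-54sw+66s.
The cofactor groups again: 165t^2+211ts-99tw+121t+66s^2-54sw+66s = 11t(15t+11s-9w+11) + 6s(15t+11s-9w+11); both groups contain (15t+11s-9w+11), giving (11t+6s)(15t+11s-9w+11).

(11t-5s+2w)(15t+11s-9w+11)(11t+6s)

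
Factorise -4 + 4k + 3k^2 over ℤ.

(3k - 2)(k + 2)

Need a pair with product 3·(-4) = -12 and sum 4: that's 6 and -2.
Split the middle term: 3k^2 + 6k - 2k - 4 = 3k(k + 2) - 2(k + 2).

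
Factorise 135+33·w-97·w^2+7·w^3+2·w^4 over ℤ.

Among the possible rational roots, w = 5 is a root, so (w-5) is a factor; dividing leaves 2·w^3+17·w^2-12·w-27.
Then w = -1 is a root, so (w+1) divides it; the quotient is 2·w^2+15·w-27.
The remaining quadratic factors as (2·w-3)(w+9).

(2·w-3)·(w+1)·(w+9)·(w-5)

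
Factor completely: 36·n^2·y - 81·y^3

9·y·(2·n + 3·y)·(2·n - 3·y)

Factor out 9·y, leaving 4·n^2 - 9·y^2, which is a difference of two squares.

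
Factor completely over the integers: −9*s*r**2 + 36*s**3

Factor out 9*s, leaving 4*s**2 − r**2, which is a difference of two squares.

9*s*(2*s − r)*(2*s + r)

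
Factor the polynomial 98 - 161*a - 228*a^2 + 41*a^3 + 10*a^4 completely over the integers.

(2*a - 7)*(5*a - 2)*(a + 1)*(a + 7)

Testing divisors of the constant over divisors of the leading coefficient, a = 2/5 is a root, so (5*a - 2) divides it; the quotient is 2*a^3 + 9*a^2 - 42*a - 49.
Next, a = -7 is a root, so (a + 7) is a factor; dividing leaves 2*a^2 - 5*a - 7.
The remaining quadratic factors as (a + 1)(2*a - 7).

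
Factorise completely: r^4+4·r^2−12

Substitute u = r^2 to get a quadratic in u, then factor.
r^2−2 is irreducible over ℤ (2 is not a perfect square).
r^2+6 is irreducible over ℤ (always positive, so no real roots).

(r^2+6)·(r^2−2)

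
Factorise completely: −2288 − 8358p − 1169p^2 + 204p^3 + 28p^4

(2p + 11)(2p − 13)(7p + 2)(p + 8)

Among the possible rational roots, p = 13/2 is a root, giving the factor (2p − 13) and quotient 14p^3 + 193p^2 + 670p + 176.
Continuing, p = −2/7 is a root, so (7p + 2) is a factor; dividing leaves 2p^2 + 27p + 88.
The remaining quadratic factors as (2p + 11)(p + 8).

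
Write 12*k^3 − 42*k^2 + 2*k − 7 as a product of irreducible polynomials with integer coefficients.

(2*k − 7)*(6*k^2 + 1)

Group as (12*k^3 + 2*k) + (−42*k^2 − 7) = 2*k*(6*k^2 + 1) − 7*(6*k^2 + 1).
Both groups share the factor (6*k^2 + 1).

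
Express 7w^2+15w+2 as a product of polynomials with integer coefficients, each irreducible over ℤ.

Need a pair with product 7·2 = 14 and sum 15: that's 1 and 14.
Split the middle term: 7w^2+w + 14w+2 = w(7w+1) + 2(7w+1).

(7w+1)(w+2)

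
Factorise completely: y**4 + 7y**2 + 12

Substitute u = y**2 to get a quadratic in u, then factor.
y**2 + 4 is irreducible over ℤ (sum of squares).
y**2 + 3 is irreducible over ℤ (always positive, so no real roots).

(y**2 + 3)(y**2 + 4)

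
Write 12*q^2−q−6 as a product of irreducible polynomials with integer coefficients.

Need a pair with product 12·(−6) = −72 and sum −1: that's 8 and −9.
Split the middle term: 12*q^2+8*q − 9*q−6 = 4*q*(3*q+2) − 3*(3*q+2).

(3*q+2)*(4*q−3)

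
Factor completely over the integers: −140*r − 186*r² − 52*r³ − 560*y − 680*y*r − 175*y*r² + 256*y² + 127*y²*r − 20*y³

Group: 4*y*(−5*y² + 33*y*r + 64*y − 52*r² − 186*r − 140) + r*(−5*y² + 33*y*r + 64*y − 52*r² − 186*r − 140); both groups contain (−5*y² + 33*y*r + 64*y − 52*r² − 186*r − 140), so (4*y + r) is a factor with cofactor −5*y² + 33*y*r + 64*y − 52*r² − 186*r − 140.
The cofactor groups again: −5*y² + 33*y*r + 64*y − 52*r² − 186*r − 140 = −5*y*(y − 4*r − 10) + (13*r + 14)*(y − 4*r − 10); both groups contain (y − 4*r − 10), giving −(5*y − 13*r − 14)*(y − 4*r − 10).

−(5*y − 13*r − 14)*(y − 4*r − 10)*(4*y + r)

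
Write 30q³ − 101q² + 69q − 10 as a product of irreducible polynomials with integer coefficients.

(2q − 5)(3q − 2)(5q − 1)

Testing divisors of the constant over divisors of the leading coefficient, q = 2/3 is a root, giving the factor (3q − 2) and quotient 10q² − 27q + 5.
The remaining quadratic factors as (2q − 5)(5q − 1).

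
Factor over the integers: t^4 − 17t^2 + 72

Substitute u = t^2 to get a quadratic in u, then factor.
t^2 − 8 is irreducible over ℤ (8 is not a perfect square).
t^2 − 9 is a difference of squares.

(t + 3)(t − 3)(t^2 − 8)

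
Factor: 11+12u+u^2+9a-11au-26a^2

Group: -13a(2a+u+1) + (u+11)(2a+u+1); both groups contain (2a+u+1).

-(13a-u-11)(2a+u+1)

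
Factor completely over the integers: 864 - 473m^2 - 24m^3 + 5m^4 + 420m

(5m - 9)(m + 1)(m + 8)(m - 12)

By the rational root theorem, m = 12 is a root, so (m - 12) is a factor; dividing leaves 5m^3 + 36m^2 - 41m - 72.
Then m = -8 is a root, so (m + 8) is a factor; dividing leaves 5m^2 - 4m - 9.
The remaining quadratic factors as (5m - 9)(m + 1).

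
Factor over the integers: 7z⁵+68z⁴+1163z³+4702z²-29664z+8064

Testing divisors of the constant over divisors of the leading coefficient, z = 3 is a root, so (z-3) divides it; the quotient is 7z⁴+89z³+1430z²+8992z-2688.
Continuing, z = 2/7 is a root, giving the factor (7z-2) and quotient z³+13z²+208z+1344.
Next, z = -8 is a root, so (z+8) divides it; the quotient is z²+5z+168.
The quadratic z²+5z+168 has discriminant -647 < 0 and is irreducible over ℤ.

(7z-2)(z+8)(z-3)(z²+5z+168)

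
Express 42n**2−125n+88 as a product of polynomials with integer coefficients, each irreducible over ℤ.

(6n−11)(7n−8)

Need a pair with product 42·88 = 3696 and sum −125: that's −77 and −48.
Split the middle term: 42n**2−77n − 48n+88 = 7n(6n−11) − 8(6n−11).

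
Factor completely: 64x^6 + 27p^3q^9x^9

Pull out the common factor x^6, leaving 27p^3q^9x^3 + 64.
Recognize a sum of cubes with the parts 3pq^3x and 4.

x^6(3pq^3x + 4)(9p^2q^6x^2 − 12pq^3x + 16)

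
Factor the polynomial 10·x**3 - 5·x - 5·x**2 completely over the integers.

Pull out the common factor 5·x, then factor the remaining trinomial.

5·x·(2·x + 1)·(x - 1)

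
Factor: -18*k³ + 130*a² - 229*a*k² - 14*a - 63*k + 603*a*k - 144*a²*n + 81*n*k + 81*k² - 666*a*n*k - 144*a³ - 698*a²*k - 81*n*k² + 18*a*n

-(2*a + 9*k)*(8*a + k - 1)*(9*a + 9*n + 2*k - 7)

Group: 8*a*(-18*a² - 18*a*n - 85*a*k + 14*a - 81*n*k - 18*k² + 63*k) + (k - 1)*(-18*a² - 18*a*n - 85*a*k + 14*a - 81*n*k - 18*k² + 63*k); both groups contain (-18*a² - 18*a*n - 85*a*k + 14*a - 81*n*k - 18*k² + 63*k), so (8*a + k - 1) is a factor with cofactor -18*a² - 18*a*n - 85*a*k + 14*a - 81*n*k - 18*k² + 63*k.
The cofactor groups again: -18*a² - 18*a*n - 85*a*k + 14*a - 81*n*k - 18*k² + 63*k = -2*a*(9*a + 9*n + 2*k - 7) - 9*k*(9*a + 9*n + 2*k - 7); both groups contain (9*a + 9*n + 2*k - 7), giving -(2*a + 9*k)*(9*a + 9*n + 2*k - 7).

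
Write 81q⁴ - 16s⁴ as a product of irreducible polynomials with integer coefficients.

Write as (9q²)² − (4s²)², then factor 9q² - 4s² once more.

(3q + 2s)(3q - 2s)(9q² + 4s²)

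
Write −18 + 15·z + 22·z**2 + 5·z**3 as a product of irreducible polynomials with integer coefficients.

(5·z − 3)·(z + 2)·(z + 3)

Testing divisors of the constant over divisors of the leading coefficient, z = −3 is a root, so (z + 3) is a factor; dividing leaves 5·z**2 + 7·z − 6.
The remaining quadratic factors as (z + 2)(5·z − 3).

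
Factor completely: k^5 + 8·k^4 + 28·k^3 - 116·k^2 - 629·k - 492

Testing divisors of the constant over divisors of the leading coefficient, k = -1 is a root, so (k + 1) is a factor; dividing leaves k^4 + 7·k^3 + 21·k^2 - 137·k - 492.
Continuing, k = -3 is a root, giving the factor (k + 3) and quotient k^3 + 4·k^2 + 9·k - 164.
Continuing, k = 4 is a root, so (k - 4) divides it; the quotient is k^2 + 8·k + 41.
The quadratic k^2 + 8·k + 41 has discriminant -100 < 0 and is irreducible over ℤ.

(k + 1)·(k + 3)·(k - 4)·(k^2 + 8·k + 41)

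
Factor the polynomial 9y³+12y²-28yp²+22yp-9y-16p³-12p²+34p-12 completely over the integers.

(y-2p+1)(3y+2p+4)(3y+4p-3)

Group: 3y(3y²-4yp+7y-4p²-6p+4) + (4p-3)(3y²-4yp+7y-4p²-6p+4); both groups contain (3y²-4yp+7y-4p²-6p+4), so (3y+4p-3) is a factor with cofactor 3y²-4yp+7y-4p²-6p+4.
The cofactor groups again: 3y²-4yp+7y-4p²-6p+4 = y(3y+2p+4) + (-2p+1)(3y+2p+4); both groups contain (3y+2p+4), giving (y-2p+1)(3y+2p+4).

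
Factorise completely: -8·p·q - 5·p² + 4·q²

-(5·p - 2·q)·(p + 2·q)

Group: -5·p·(p + 2·q) + 2·q·(p + 2·q); both groups contain (p + 2·q).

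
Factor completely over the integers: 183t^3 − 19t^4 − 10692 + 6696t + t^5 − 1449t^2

Among the possible rational roots, t = 6 is a root, giving the factor (t − 6) and quotient t^4 − 13t^3 + 105t^2 − 819t + 1782.
Continuing, t = 3 is a root, so (t − 3) divides it; the quotient is t^3 − 10t^2 + 75t − 594.
Continuing, t = 9 is a root, giving the factor (t − 9) and quotient t^2 − t + 66.
The quadratic t^2 − t + 66 has discriminant −263 < 0 and is irreducible over ℤ.

(t − 3)(t − 6)(t − 9)(t^2 − t + 66)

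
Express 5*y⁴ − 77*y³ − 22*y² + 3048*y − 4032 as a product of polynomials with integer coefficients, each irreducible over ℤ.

Testing divisors of the constant over divisors of the leading coefficient, y = 8 is a root, so (y − 8) divides it; the quotient is 5*y³ − 37*y² − 318*y + 504.
Next, y = −6 is a root, so (y + 6) is a factor; dividing leaves 5*y² − 67*y + 84.
The remaining quadratic factors as (y − 12)(5*y − 7).

(5*y − 7)*(y + 6)*(y − 12)*(y − 8)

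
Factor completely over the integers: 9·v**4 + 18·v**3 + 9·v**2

Pull out the common factor 9·v**2, leaving v**2 + 2·v + 1.
Recognize a perfect-square trinomial with the parts v and 1.

9·v**2·(v + 1)**2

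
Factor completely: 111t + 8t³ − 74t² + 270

Testing divisors of the constant over divisors of the leading coefficient, t = 6 is a root, so (t − 6) is a factor; dividing leaves 8t² − 26t − 45.
The remaining quadratic factors as (4t + 5)(2t − 9).

(2t − 9)(4t + 5)(t − 6)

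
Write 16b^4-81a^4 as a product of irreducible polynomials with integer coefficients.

(2b-3a)(2b+3a)(4b^2+9a^2)

Write as (4b^2)² − (9a^2)², then factor 4b^2-9a^2 once more.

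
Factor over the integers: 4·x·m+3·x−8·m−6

Group as (4·x·m+3·x) + (−8·m−6) = x·(4·m+3) − 2·(4·m+3).
Both groups share the factor (4·m+3).

(4·m+3)·(x−2)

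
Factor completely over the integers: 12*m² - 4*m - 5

(2*m + 1)*(6*m - 5)

Need a pair with product 12·(-5) = -60 and sum -4: that's 6 and -10.
Split the middle term: 12*m² + 6*m - 10*m - 5 = 6*m*(2*m + 1) - 5*(2*m + 1).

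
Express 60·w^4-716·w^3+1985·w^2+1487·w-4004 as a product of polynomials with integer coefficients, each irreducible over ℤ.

(2·w-11)·(2·w-13)·(3·w-4)·(5·w+7)

Testing divisors of the constant over divisors of the leading coefficient, w = 4/3 is a root, so (3·w-4) divides it; the quotient is 20·w^3-212·w^2+379·w+1001.
Next, w = -7/5 is a root, so (5·w+7) divides it; the quotient is 4·w^2-48·w+143.
The remaining quadratic factors as (2·w-13)(2·w-11).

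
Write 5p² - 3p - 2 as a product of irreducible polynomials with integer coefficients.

(5p + 2)(p - 1)

Need a pair with product 5·(-2) = -10 and sum -3: that's -5 and 2.
Split the middle term: 5p² - 5p + 2p - 2 = 5p(p - 1) + 2(p - 1).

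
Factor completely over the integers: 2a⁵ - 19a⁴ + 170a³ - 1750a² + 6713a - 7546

(2a - 7)(a - 2)(a - 7)(a² + 3a + 77)

Among the possible rational roots, a = 7 is a root, so (a - 7) is a factor; dividing leaves 2a⁴ - 5a³ + 135a² - 805a + 1078.
Then a = 7/2 is a root, giving the factor (2a - 7) and quotient a³ + a² + 71a - 154.
Continuing, a = 2 is a root, so (a - 2) is a factor; dividing leaves a² + 3a + 77.
The quadratic a² + 3a + 77 has discriminant -299 < 0 and is irreducible over ℤ.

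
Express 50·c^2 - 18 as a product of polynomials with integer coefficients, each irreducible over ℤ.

Factor out 2, leaving 25·c^2 - 9, which is a difference of two squares.

2·(5·c + 3)·(5·c - 3)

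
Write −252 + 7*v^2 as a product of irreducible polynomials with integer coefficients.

Pull out the common factor 7; v^2 − 36 is a difference of squares.

7*(v + 6)*(v − 6)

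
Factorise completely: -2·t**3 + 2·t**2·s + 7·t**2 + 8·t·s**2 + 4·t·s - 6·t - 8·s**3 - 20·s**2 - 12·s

-(2·t - 2·s - 3)·(t - 2·s - 2)·(t + 2·s)

Group: t·(-2·t**2 + 6·t·s + 7·t - 4·s**2 - 10·s - 6) + 2·s·(-2·t**2 + 6·t·s + 7·t - 4·s**2 - 10·s - 6); both groups contain (-2·t**2 + 6·t·s + 7·t - 4·s**2 - 10·s - 6), so (t + 2·s) is a factor with cofactor -2·t**2 + 6·t·s + 7·t - 4·s**2 - 10·s - 6.
The cofactor groups again: -2·t**2 + 6·t·s + 7·t - 4·s**2 - 10·s - 6 = -t·(2·t - 2·s - 3) + (2·s + 2)·(2·t - 2·s - 3); both groups contain (2·t - 2·s - 3), giving -(t - 2·s - 2)·(2·t - 2·s - 3).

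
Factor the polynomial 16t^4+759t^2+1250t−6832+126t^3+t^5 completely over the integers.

Testing divisors of the constant over divisors of the leading coefficient, t = −7 is a root, so (t+7) is a factor; dividing leaves t^4+9t^3+63t^2+318t−976.
Next, t = 2 is a root, so (t−2) is a factor; dividing leaves t^3+11t^2+85t+488.
Then t = −8 is a root, so (t+8) divides it; the quotient is t^2+3t+61.
The quadratic t^2+3t+61 has discriminant −235 < 0 and is irreducible over ℤ.

(t+7)(t+8)(t−2)(t^2+3t+61)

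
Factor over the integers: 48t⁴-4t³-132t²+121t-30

(2t-1)(4t-3)(6t-5)(t+2)

Among the possible rational roots, t = 1/2 is a root, so (2t-1) is a factor; dividing leaves 24t³+10t²-61t+30.
Continuing, t = -2 is a root, so (t+2) is a factor; dividing leaves 24t²-38t+15.
The remaining quadratic factors as (6t-5)(4t-3).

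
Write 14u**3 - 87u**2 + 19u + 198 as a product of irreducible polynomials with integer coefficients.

(2u - 11)(7u + 9)(u - 2)

Testing divisors of the constant over divisors of the leading coefficient, u = 11/2 is a root, giving the factor (2u - 11) and quotient 7u**2 - 5u - 18.
The remaining quadratic factors as (u - 2)(7u + 9).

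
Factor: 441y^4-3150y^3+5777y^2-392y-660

(3y-10)(3y-11)(7y+2)(7y-3)

Among the possible rational roots, y = -2/7 is a root, so (7y+2) divides it; the quotient is 63y^3-468y^2+959y-330.
Next, y = 10/3 is a root, giving the factor (3y-10) and quotient 21y^2-86y+33.
The remaining quadratic factors as (3y-11)(7y-3).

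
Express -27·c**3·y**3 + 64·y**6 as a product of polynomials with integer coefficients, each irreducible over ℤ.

-y**3·(3·c - 4·y)·(9·c**2 + 12·c·y + 16·y**2)

Pull out the common factor y**3, leaving -27·c**3 + 64·y**3.
Recognize a difference of cubes with the parts 4·y and 3·c.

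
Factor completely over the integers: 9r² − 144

9(r + 4)(r − 4)

Every term has a factor of 9. Then r² − 16 = (r)² − (4)².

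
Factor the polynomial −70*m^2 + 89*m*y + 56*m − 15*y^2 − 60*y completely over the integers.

−(14*m − 15*y)*(5*m − y − 4)

Group: −5*m*(14*m − 15*y) + (y + 4)*(14*m − 15*y); both groups contain (14*m − 15*y).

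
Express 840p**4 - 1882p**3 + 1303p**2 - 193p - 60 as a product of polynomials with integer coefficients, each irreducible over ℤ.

(4p - 3)(5p - 4)(6p - 5)(7p + 1)

Among the possible rational roots, p = 4/5 is a root, giving the factor (5p - 4) and quotient 168p**3 - 242p**2 + 67p + 15.
Then p = 3/4 is a root, giving the factor (4p - 3) and quotient 42p**2 - 29p - 5.
The remaining quadratic factors as (7p + 1)(6p - 5).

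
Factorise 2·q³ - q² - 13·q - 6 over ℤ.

Testing divisors of the constant over divisors of the leading coefficient, q = -1/2 is a root, so (2·q + 1) is a factor; dividing leaves q² - q - 6.
The remaining quadratic factors as (q - 3)(q + 2).

(2·q + 1)·(q + 2)·(q - 3)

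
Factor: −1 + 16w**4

Write as (4w**2)² − (1)², then factor 4w**2 − 1 once more.

(2w + 1)(2w − 1)(4w**2 + 1)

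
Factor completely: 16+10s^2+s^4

Substitute u = s^2 to get a quadratic in u, then factor.
s^2+2 is irreducible over ℤ (always positive, so no real roots).
s^2+8 is irreducible over ℤ (always positive, so no real roots).

(s^2+2)(s^2+8)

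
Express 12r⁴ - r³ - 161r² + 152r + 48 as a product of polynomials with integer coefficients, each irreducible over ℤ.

(3r - 4)(4r + 1)(r + 4)(r - 3)

Testing divisors of the constant over divisors of the leading coefficient, r = -1/4 is a root, giving the factor (4r + 1) and quotient 3r³ - r² - 40r + 48.
Next, r = -4 is a root, so (r + 4) divides it; the quotient is 3r² - 13r + 12.
The remaining quadratic factors as (3r - 4)(r - 3).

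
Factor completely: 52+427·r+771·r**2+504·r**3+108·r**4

Among the possible rational roots, r = −13/6 is a root, giving the factor (6·r+13) and quotient 18·r**3+45·r**2+31·r+4.
Continuing, r = −4/3 is a root, giving the factor (3·r+4) and quotient 6·r**2+7·r+1.
The remaining quadratic factors as (r+1)(6·r+1).

(3·r+4)·(6·r+1)·(6·r+13)·(r+1)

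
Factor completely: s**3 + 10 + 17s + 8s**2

Testing divisors of the constant over divisors of the leading coefficient, s = −5 is a root, giving the factor (s + 5) and quotient s**2 + 3s + 2.
The remaining quadratic factors as (s + 2)(s + 1).

(s + 1)(s + 2)(s + 5)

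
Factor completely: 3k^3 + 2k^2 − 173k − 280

(3k + 5)(k + 7)(k − 8)

By the rational root theorem, k = 8 is a root, so (k − 8) is a factor; dividing leaves 3k^2 + 26k + 35.
The remaining quadratic factors as (k + 7)(3k + 5).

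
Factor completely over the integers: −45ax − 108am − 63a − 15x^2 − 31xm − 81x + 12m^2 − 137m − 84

−(5x + 12m + 7)(9a + 3x − m + 12)

Group: −5x(9a + 3x − m + 12) + (−12m − 7)(9a + 3x − m + 12); both groups contain (9a + 3x − m + 12).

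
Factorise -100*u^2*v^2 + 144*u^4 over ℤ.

Factor out 4*u^2, leaving 36*u^2 - 25*v^2, which is a difference of two squares.

4*u^2*(6*u + 5*v)*(6*u - 5*v)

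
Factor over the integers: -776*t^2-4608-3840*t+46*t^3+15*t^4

Trying the rational-root candidates, t = 8 is a root, so (t-8) is a factor; dividing leaves 15*t^3+166*t^2+552*t+576.
Next, t = -12/5 is a root, giving the factor (5*t+12) and quotient 3*t^2+26*t+48.
The remaining quadratic factors as (t+6)(3*t+8).

(3*t+8)*(5*t+12)*(t+6)*(t-8)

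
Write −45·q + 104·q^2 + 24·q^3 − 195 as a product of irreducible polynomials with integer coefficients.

Group as (24·q^3 − 45·q) + (104·q^2 − 195) = 3·q·(8·q^2 − 15) + 13·(8·q^2 − 15).
Both groups share the factor (8·q^2 − 15).

(3·q + 13)·(8·q^2 − 15)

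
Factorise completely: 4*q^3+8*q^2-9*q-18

(2*q+3)*(2*q-3)*(q+2)

Trying the rational-root candidates, q = -3/2 is a root, so (2*q+3) is a factor; dividing leaves 2*q^2+q-6.
The remaining quadratic factors as (2*q-3)(q+2).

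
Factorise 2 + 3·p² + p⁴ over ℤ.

Substitute u = p² to get a quadratic in u, then factor.
p² + 2 is irreducible over ℤ (always positive, so no real roots).
p² + 1 is irreducible over ℤ (sum of squares).

(p² + 1)·(p² + 2)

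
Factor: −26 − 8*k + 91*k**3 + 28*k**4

(4*k + 13)*(7*k**3 − 2)

Group as (28*k**4 − 8*k) + (91*k**3 − 26) = 4*k*(7*k**3 − 2) + 13*(7*k**3 − 2).
Both groups share the factor (7*k**3 − 2).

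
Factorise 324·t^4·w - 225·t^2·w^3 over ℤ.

Pull out the common factor 9·t^2·w; 36·t^2 - 25·w^2 is a difference of squares.

9·t^2·w·(6·t + 5·w)·(6·t - 5·w)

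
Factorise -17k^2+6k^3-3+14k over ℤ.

(2k-3)(3k-1)(k-1)

Trying the rational-root candidates, k = 1 is a root, so (k-1) divides it; the quotient is 6k^2-11k+3.
The remaining quadratic factors as (3k-1)(2k-3).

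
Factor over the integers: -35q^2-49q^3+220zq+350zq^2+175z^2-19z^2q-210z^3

-(6z-7q-5)(7z-q)(5z+7q)

Group: 6z(-35z^2-44zq+7q^2) + (-7q-5)(-35z^2-44zq+7q^2); both groups contain (-35z^2-44zq+7q^2), so (6z-7q-5) is a factor with cofactor -35z^2-44zq+7q^2.
The cofactor groups again: -35z^2-44zq+7q^2 = -7z(5z+7q) + q(5z+7q); both groups contain (5z+7q), giving -(7z-q)(5z+7q).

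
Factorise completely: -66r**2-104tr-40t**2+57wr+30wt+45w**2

(15w-10t-11r)(3w+4t+6r)

Group: 3w(15w-10t-11r) + (4t+6r)(15w-10t-11r); both groups contain (15w-10t-11r).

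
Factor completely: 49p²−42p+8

(7p−2)(7p−4)

Need a pair with product 49·8 = 392 and sum −42: that's −14 and −28.
Split the middle term: 49p²−14p − 28p+8 = 7p(7p−2) − 4(7p−2).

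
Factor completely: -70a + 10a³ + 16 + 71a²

Testing divisors of the constant over divisors of the leading coefficient, a = 2/5 is a root, so (5a - 2) is a factor; dividing leaves 2a² + 15a - 8.
The remaining quadratic factors as (a + 8)(2a - 1).

(2a - 1)(5a - 2)(a + 8)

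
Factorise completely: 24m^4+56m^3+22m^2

Pull out the common factor 2m^2, then factor the remaining trinomial.

2m^2(2m+1)(6m+11)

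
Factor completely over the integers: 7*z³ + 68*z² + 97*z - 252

Among the possible rational roots, z = 9/7 is a root, so (7*z - 9) divides it; the quotient is z² + 11*z + 28.
The remaining quadratic factors as (z + 4)(z + 7).

(7*z - 9)*(z + 4)*(z + 7)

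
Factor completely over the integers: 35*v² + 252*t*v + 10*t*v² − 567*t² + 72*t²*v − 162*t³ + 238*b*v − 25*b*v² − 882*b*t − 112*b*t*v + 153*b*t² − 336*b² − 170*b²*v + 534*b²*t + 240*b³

Group: 6*b*(40*b² + 29*b*t + 5*b*v − 56*b − 18*t² − 2*t*v − 63*t − 7*v) + (9*t − 5*v)*(40*b² + 29*b*t + 5*b*v − 56*b − 18*t² − 2*t*v − 63*t − 7*v); both groups contain (40*b² + 29*b*t + 5*b*v − 56*b − 18*t² − 2*t*v − 63*t − 7*v), so (6*b + 9*t − 5*v) is a factor with cofactor 40*b² + 29*b*t + 5*b*v − 56*b − 18*t² − 2*t*v − 63*t − 7*v.
The cofactor groups again: 40*b² + 29*b*t + 5*b*v − 56*b − 18*t² − 2*t*v − 63*t − 7*v = 8*b*(5*b − 2*t − 7) + (9*t + v)*(5*b − 2*t − 7); both groups contain (5*b − 2*t − 7), giving (8*b + 9*t + v)*(5*b − 2*t − 7).

(5*b − 2*t − 7)*(6*b + 9*t − 5*v)*(8*b + 9*t + v)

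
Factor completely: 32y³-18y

Pull out the common factor 2y; 16y²-9 is a difference of squares.

2y(4y+3)(4y-3)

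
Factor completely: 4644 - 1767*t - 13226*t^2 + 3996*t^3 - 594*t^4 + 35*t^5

(5*t + 3)*(7*t - 4)*(t - 9)*(t^2 - 8*t + 43)

Trying the rational-root candidates, t = -3/5 is a root, giving the factor (5*t + 3) and quotient 7*t^4 - 123*t^3 + 873*t^2 - 3169*t + 1548.
Then t = 9 is a root, giving the factor (t - 9) and quotient 7*t^3 - 60*t^2 + 333*t - 172.
Next, t = 4/7 is a root, so (7*t - 4) divides it; the quotient is t^2 - 8*t + 43.
The quadratic t^2 - 8*t + 43 has discriminant -108 < 0 and is irreducible over ℤ.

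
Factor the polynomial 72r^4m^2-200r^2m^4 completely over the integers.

8m^2r^2(3r-5m)(3r+5m)

Factor out 8r^2m^2, leaving 9r^2-25m^2, which is a difference of two squares.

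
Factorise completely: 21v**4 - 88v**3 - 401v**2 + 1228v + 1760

By the rational root theorem, v = 5 is a root, giving the factor (v - 5) and quotient 21v**3 + 17v**2 - 316v - 352.
Continuing, v = 4 is a root, so (v - 4) is a factor; dividing leaves 21v**2 + 101v + 88.
The remaining quadratic factors as (3v + 11)(7v + 8).

(3v + 11)(7v + 8)(v - 4)(v - 5)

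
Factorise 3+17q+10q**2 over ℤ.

Need a pair with product 10·3 = 30 and sum 17: that's 15 and 2.
Split the middle term: 10q**2+15q + 2q+3 = 5q(2q+3) + (2q+3).

(2q+3)(5q+1)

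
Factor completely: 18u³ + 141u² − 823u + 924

(3u − 7)(6u − 11)(u + 12)

By the rational root theorem, u = 11/6 is a root, so (6u − 11) is a factor; dividing leaves 3u² + 29u − 84.
The remaining quadratic factors as (u + 12)(3u − 7).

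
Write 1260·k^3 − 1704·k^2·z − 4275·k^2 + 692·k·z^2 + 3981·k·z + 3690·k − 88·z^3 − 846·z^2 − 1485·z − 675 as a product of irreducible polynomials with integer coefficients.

(12·k − 4·z − 3)·(15·k − 11·z − 15)·(7·k − 2·z − 15)

Group: 7·k·(180·k^2 − 192·k·z − 225·k + 44·z^2 + 93·z + 45) + (−2·z − 15)·(180·k^2 − 192·k·z − 225·k + 44·z^2 + 93·z + 45); both groups contain (180·k^2 − 192·k·z − 225·k + 44·z^2 + 93·z + 45), so (7·k − 2·z − 15) is a factor with cofactor 180·k^2 − 192·k·z − 225·k + 44·z^2 + 93·z + 45.
The cofactor groups again: 180·k^2 − 192·k·z − 225·k + 44·z^2 + 93·z + 45 = 15·k·(12·k − 4·z − 3) + (−11·z − 15)·(12·k − 4·z − 3); both groups contain (12·k − 4·z − 3), giving (15·k − 11·z − 15)·(12·k − 4·z − 3).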